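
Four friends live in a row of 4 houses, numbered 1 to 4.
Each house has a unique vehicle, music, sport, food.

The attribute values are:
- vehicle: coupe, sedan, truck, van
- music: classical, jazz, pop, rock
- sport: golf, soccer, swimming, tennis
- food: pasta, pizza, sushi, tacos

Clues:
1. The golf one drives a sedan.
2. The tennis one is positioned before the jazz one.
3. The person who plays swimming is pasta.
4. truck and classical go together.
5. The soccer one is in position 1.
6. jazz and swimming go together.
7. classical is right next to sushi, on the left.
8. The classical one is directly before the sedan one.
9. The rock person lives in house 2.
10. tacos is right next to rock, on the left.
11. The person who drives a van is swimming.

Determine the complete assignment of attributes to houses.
Solution:

House | Vehicle | Music | Sport | Food
--------------------------------------
  1   | truck | classical | soccer | tacos
  2   | sedan | rock | golf | sushi
  3   | coupe | pop | tennis | pizza
  4   | van | jazz | swimming | pasta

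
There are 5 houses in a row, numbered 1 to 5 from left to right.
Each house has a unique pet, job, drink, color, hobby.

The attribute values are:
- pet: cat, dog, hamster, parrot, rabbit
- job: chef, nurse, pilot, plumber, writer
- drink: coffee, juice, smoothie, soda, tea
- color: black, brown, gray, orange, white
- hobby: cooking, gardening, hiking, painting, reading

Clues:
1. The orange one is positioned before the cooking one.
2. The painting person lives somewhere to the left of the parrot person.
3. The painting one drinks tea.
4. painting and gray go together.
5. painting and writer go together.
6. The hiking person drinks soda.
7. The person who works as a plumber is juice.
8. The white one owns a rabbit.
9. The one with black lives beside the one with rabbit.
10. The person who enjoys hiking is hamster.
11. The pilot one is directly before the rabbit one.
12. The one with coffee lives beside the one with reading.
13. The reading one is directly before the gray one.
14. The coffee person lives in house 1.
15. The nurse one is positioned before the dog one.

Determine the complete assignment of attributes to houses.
Solution:

House | Pet | Job | Drink | Color | Hobby
-----------------------------------------
  1   | cat | pilot | coffee | black | gardening
  2   | rabbit | nurse | smoothie | white | reading
  3   | dog | writer | tea | gray | painting
  4   | hamster | chef | soda | orange | hiking
  5   | parrot | plumber | juice | brown | cooking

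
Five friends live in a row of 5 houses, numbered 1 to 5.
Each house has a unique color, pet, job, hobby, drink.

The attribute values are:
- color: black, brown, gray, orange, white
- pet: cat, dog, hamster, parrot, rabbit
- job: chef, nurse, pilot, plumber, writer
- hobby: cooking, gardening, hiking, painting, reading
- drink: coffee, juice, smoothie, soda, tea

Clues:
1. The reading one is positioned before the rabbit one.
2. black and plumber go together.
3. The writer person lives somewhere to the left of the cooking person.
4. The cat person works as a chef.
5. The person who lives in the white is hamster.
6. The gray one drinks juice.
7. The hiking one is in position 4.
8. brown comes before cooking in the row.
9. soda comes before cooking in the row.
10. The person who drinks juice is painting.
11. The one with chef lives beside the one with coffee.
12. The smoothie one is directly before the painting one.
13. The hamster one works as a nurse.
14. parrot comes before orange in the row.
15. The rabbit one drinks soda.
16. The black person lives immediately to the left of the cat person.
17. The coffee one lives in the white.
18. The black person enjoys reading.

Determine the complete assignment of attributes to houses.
Solution:

House | Color | Pet | Job | Hobby | Drink
-----------------------------------------
  1   | black | parrot | plumber | reading | smoothie
  2   | gray | cat | chef | painting | juice
  3   | white | hamster | nurse | gardening | coffee
  4   | brown | rabbit | writer | hiking | soda
  5   | orange | dog | pilot | cooking | tea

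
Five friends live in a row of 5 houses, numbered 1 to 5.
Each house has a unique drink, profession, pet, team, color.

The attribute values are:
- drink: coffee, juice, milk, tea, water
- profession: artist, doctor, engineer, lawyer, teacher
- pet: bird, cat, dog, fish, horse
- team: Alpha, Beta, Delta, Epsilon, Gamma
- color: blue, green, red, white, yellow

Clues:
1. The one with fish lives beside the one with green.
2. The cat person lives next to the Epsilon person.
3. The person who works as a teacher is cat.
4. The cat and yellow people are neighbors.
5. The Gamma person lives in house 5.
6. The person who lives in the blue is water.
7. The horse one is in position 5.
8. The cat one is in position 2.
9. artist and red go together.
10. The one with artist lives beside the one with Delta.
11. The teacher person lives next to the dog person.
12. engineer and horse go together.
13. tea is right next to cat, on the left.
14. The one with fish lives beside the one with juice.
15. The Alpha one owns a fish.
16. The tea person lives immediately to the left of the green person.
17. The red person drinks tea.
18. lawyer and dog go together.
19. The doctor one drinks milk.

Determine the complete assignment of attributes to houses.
Solution:

House | Drink | Profession | Pet | Team | Color
-----------------------------------------------
  1   | tea | artist | fish | Alpha | red
  2   | juice | teacher | cat | Delta | green
  3   | coffee | lawyer | dog | Epsilon | yellow
  4   | milk | doctor | bird | Beta | white
  5   | water | engineer | horse | Gamma | blue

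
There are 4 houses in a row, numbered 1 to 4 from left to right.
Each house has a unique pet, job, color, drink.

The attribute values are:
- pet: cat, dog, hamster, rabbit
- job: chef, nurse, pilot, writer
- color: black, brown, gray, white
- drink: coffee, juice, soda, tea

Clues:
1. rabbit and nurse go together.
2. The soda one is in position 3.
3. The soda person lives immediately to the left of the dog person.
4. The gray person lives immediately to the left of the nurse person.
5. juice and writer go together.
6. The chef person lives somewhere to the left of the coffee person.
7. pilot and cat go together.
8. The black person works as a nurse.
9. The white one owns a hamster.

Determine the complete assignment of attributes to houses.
Solution:

House | Pet | Job | Color | Drink
---------------------------------
  1   | hamster | chef | white | tea
  2   | cat | pilot | gray | coffee
  3   | rabbit | nurse | black | soda
  4   | dog | writer | brown | juice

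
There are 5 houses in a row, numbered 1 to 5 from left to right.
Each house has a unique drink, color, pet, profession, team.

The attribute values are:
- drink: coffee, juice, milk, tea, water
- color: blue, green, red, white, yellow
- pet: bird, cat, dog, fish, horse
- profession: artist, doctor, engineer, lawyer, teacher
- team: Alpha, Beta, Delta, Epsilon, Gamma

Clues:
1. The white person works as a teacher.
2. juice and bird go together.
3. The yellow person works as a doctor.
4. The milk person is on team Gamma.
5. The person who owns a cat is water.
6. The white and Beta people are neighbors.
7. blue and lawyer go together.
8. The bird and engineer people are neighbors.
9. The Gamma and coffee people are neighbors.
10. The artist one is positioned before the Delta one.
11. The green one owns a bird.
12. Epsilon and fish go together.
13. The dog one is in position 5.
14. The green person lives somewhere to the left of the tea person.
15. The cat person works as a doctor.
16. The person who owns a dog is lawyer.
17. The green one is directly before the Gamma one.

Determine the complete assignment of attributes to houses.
Solution:

House | Drink | Color | Pet | Profession | Team
-----------------------------------------------
  1   | juice | green | bird | artist | Alpha
  2   | milk | red | horse | engineer | Gamma
  3   | coffee | white | fish | teacher | Epsilon
  4   | water | yellow | cat | doctor | Beta
  5   | tea | blue | dog | lawyer | Delta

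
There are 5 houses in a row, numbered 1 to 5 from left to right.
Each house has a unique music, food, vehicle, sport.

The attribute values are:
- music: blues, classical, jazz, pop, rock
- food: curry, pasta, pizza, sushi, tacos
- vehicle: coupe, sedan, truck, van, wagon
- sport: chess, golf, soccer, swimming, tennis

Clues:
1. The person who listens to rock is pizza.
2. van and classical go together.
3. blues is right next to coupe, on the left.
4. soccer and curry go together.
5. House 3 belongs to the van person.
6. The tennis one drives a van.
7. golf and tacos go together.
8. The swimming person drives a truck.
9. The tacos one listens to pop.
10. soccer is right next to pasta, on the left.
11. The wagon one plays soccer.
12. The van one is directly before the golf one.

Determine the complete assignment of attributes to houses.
Solution:

House | Music | Food | Vehicle | Sport
--------------------------------------
  1   | blues | curry | wagon | soccer
  2   | jazz | pasta | coupe | chess
  3   | classical | sushi | van | tennis
  4   | pop | tacos | sedan | golf
  5   | rock | pizza | truck | swimming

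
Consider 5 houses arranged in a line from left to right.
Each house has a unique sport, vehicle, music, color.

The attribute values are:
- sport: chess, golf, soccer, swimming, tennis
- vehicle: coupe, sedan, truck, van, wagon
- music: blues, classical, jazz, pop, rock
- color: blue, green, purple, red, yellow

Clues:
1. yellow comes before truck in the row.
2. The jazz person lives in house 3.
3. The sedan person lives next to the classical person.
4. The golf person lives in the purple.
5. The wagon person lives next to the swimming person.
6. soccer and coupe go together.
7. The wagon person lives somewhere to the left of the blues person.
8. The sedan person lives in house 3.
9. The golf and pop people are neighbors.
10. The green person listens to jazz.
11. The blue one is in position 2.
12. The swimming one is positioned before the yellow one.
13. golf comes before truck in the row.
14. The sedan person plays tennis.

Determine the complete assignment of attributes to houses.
Solution:

House | Sport | Vehicle | Music | Color
---------------------------------------
  1   | golf | wagon | rock | purple
  2   | swimming | van | pop | blue
  3   | tennis | sedan | jazz | green
  4   | soccer | coupe | classical | yellow
  5   | chess | truck | blues | red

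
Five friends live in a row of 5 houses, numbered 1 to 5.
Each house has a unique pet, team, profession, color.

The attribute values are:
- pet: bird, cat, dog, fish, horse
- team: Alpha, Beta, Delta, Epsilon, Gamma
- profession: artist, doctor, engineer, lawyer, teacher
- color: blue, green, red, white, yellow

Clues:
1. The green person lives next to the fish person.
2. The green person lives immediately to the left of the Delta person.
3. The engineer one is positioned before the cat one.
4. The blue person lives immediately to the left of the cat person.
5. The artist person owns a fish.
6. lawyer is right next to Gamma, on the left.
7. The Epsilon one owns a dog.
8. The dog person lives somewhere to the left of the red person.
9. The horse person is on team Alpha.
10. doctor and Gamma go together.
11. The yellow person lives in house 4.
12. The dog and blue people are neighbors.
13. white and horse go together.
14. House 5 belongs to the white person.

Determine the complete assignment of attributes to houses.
Solution:

House | Pet | Team | Profession | Color
---------------------------------------
  1   | dog | Epsilon | engineer | green
  2   | fish | Delta | artist | blue
  3   | cat | Beta | lawyer | red
  4   | bird | Gamma | doctor | yellow
  5   | horse | Alpha | teacher | white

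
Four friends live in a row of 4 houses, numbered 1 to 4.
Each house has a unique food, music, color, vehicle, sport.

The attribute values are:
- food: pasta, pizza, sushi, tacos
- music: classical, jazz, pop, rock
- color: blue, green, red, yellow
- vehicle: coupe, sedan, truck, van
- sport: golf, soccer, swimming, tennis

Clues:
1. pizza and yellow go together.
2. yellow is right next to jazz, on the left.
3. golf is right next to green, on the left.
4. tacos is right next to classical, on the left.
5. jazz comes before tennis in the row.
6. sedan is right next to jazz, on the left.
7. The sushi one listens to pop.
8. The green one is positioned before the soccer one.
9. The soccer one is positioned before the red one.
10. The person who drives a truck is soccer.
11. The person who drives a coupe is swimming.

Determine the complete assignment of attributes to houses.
Solution:

House | Food | Music | Color | Vehicle | Sport
----------------------------------------------
  1   | pizza | rock | yellow | sedan | golf
  2   | tacos | jazz | green | coupe | swimming
  3   | pasta | classical | blue | truck | soccer
  4   | sushi | pop | red | van | tennis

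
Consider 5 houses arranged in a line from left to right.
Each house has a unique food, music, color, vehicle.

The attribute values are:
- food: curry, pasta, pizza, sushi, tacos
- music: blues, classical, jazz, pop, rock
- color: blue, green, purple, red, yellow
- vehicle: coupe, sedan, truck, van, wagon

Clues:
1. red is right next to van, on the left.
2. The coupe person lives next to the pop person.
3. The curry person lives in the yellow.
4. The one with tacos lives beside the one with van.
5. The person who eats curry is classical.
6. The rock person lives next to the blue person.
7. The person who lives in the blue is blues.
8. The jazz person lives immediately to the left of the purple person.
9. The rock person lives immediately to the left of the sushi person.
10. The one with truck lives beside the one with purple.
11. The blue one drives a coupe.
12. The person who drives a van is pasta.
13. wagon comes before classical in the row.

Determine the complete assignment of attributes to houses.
Solution:

House | Food | Music | Color | Vehicle
--------------------------------------
  1   | tacos | jazz | red | truck
  2   | pasta | rock | purple | van
  3   | sushi | blues | blue | coupe
  4   | pizza | pop | green | wagon
  5   | curry | classical | yellow | sedan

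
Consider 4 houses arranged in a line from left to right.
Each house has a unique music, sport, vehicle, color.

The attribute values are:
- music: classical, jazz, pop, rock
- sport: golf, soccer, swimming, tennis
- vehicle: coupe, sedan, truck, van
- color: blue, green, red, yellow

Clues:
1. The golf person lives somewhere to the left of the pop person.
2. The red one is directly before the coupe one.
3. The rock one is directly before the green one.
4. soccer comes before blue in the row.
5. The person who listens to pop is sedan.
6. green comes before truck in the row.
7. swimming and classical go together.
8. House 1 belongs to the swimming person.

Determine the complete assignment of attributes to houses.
Solution:

House | Music | Sport | Vehicle | Color
---------------------------------------
  1   | classical | swimming | van | red
  2   | rock | golf | coupe | yellow
  3   | pop | soccer | sedan | green
  4   | jazz | tennis | truck | blue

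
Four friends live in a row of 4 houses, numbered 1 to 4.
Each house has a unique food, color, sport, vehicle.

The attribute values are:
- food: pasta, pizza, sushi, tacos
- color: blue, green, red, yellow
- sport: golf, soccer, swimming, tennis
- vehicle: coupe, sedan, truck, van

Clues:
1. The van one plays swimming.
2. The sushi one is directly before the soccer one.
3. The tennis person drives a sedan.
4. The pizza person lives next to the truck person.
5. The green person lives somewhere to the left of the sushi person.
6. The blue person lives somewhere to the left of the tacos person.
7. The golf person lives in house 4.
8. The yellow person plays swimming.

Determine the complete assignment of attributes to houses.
Solution:

House | Food | Color | Sport | Vehicle
--------------------------------------
  1   | pasta | green | tennis | sedan
  2   | sushi | yellow | swimming | van
  3   | pizza | blue | soccer | coupe
  4   | tacos | red | golf | truck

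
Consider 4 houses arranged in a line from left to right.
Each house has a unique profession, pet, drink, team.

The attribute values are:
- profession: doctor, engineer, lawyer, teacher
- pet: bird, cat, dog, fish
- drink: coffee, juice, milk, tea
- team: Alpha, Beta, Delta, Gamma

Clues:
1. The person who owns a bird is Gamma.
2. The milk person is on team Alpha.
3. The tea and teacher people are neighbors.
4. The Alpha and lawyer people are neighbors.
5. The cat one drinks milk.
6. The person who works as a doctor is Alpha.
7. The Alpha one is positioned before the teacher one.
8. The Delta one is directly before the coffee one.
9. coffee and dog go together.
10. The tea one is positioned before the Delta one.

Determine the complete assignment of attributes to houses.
Solution:

House | Profession | Pet | Drink | Team
---------------------------------------
  1   | doctor | cat | milk | Alpha
  2   | lawyer | bird | tea | Gamma
  3   | teacher | fish | juice | Delta
  4   | engineer | dog | coffee | Beta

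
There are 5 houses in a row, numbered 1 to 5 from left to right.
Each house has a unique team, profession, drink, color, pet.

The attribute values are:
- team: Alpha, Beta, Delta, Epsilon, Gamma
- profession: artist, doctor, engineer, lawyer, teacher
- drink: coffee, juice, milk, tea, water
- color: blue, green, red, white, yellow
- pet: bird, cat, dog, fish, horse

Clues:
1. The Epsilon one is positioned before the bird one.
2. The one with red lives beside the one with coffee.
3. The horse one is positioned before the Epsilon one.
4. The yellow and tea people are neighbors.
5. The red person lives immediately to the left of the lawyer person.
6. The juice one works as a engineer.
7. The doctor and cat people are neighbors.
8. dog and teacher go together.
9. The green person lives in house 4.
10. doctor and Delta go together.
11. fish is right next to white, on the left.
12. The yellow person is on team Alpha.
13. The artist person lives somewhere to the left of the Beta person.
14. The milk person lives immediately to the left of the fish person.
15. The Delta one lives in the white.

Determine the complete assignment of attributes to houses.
Solution:

House | Team | Profession | Drink | Color | Pet
-----------------------------------------------
  1   | Gamma | teacher | milk | red | dog
  2   | Alpha | lawyer | coffee | yellow | fish
  3   | Delta | doctor | tea | white | horse
  4   | Epsilon | artist | water | green | cat
  5   | Beta | engineer | juice | blue | bird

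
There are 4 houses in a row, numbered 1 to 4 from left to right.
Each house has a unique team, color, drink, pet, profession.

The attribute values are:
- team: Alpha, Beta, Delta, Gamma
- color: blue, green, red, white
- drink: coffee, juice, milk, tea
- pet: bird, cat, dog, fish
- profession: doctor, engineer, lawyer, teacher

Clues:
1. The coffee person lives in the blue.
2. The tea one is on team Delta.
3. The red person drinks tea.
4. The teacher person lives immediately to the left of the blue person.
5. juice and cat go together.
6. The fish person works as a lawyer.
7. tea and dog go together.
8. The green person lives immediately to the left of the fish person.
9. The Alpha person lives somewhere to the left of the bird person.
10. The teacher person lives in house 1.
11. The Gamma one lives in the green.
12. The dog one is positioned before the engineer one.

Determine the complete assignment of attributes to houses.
Solution:

House | Team | Color | Drink | Pet | Profession
-----------------------------------------------
  1   | Gamma | green | juice | cat | teacher
  2   | Alpha | blue | coffee | fish | lawyer
  3   | Delta | red | tea | dog | doctor
  4   | Beta | white | milk | bird | engineer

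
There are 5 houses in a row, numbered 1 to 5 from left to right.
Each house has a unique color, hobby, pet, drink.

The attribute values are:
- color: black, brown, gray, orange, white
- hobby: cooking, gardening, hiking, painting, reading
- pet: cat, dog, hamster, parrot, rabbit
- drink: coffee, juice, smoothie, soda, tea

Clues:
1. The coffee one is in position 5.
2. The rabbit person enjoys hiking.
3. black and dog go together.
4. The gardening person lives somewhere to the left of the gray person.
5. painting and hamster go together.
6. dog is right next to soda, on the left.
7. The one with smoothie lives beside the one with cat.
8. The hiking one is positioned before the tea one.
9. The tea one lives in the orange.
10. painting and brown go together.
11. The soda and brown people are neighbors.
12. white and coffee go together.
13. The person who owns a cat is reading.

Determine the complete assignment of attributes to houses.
Solution:

House | Color | Hobby | Pet | Drink
-----------------------------------
  1   | black | gardening | dog | juice
  2   | gray | hiking | rabbit | soda
  3   | brown | painting | hamster | smoothie
  4   | orange | reading | cat | tea
  5   | white | cooking | parrot | coffee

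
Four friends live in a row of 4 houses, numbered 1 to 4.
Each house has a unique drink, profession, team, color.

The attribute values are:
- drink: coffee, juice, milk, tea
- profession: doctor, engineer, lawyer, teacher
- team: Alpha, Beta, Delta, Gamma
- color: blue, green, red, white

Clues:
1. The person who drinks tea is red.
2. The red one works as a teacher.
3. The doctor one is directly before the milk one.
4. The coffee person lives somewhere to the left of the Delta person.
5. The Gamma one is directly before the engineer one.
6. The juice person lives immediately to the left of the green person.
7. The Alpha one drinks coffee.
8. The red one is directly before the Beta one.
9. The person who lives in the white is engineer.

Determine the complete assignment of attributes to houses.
Solution:

House | Drink | Profession | Team | Color
-----------------------------------------
  1   | tea | teacher | Gamma | red
  2   | juice | engineer | Beta | white
  3   | coffee | doctor | Alpha | green
  4   | milk | lawyer | Delta | blue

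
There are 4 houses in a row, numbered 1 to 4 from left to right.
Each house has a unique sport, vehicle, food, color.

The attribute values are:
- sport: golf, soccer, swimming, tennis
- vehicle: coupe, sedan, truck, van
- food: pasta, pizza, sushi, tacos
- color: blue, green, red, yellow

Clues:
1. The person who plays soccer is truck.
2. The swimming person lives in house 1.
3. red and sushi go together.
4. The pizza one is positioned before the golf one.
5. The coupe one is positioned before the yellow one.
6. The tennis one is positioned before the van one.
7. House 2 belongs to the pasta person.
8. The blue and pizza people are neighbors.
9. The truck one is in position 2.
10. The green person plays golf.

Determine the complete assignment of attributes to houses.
Solution:

House | Sport | Vehicle | Food | Color
--------------------------------------
  1   | swimming | coupe | sushi | red
  2   | soccer | truck | pasta | blue
  3   | tennis | sedan | pizza | yellow
  4   | golf | van | tacos | green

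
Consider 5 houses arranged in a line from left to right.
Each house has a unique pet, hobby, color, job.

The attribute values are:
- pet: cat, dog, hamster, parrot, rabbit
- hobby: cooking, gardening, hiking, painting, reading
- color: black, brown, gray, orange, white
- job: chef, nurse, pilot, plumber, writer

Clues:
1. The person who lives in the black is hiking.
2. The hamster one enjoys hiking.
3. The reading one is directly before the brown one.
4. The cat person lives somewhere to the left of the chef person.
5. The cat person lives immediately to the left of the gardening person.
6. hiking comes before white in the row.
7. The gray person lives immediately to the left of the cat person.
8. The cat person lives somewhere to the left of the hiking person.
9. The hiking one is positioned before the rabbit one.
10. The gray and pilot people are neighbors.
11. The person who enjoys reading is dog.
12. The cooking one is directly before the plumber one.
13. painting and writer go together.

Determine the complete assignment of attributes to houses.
Solution:

House | Pet | Hobby | Color | Job
---------------------------------
  1   | dog | reading | gray | nurse
  2   | cat | cooking | brown | pilot
  3   | parrot | gardening | orange | plumber
  4   | hamster | hiking | black | chef
  5   | rabbit | painting | white | writer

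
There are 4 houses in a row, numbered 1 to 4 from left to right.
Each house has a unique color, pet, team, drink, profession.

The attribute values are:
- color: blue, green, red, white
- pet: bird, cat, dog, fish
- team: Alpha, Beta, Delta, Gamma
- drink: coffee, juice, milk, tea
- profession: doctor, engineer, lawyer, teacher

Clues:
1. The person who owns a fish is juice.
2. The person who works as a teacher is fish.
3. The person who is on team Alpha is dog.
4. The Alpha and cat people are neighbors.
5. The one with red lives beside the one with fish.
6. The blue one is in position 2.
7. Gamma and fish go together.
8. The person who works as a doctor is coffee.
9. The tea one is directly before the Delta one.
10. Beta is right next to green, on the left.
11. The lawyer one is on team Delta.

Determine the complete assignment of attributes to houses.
Solution:

House | Color | Pet | Team | Drink | Profession
-----------------------------------------------
  1   | white | dog | Alpha | tea | engineer
  2   | blue | cat | Delta | milk | lawyer
  3   | red | bird | Beta | coffee | doctor
  4   | green | fish | Gamma | juice | teacher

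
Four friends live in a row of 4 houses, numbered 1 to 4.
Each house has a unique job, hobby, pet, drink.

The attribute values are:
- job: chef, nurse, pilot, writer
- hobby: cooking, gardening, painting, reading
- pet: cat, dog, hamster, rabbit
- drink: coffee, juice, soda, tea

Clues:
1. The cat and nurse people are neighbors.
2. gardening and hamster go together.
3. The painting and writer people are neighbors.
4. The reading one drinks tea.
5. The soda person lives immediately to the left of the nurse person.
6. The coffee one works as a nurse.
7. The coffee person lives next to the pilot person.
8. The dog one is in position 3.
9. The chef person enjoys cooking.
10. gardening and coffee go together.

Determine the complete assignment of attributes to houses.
Solution:

House | Job | Hobby | Pet | Drink
---------------------------------
  1   | chef | cooking | cat | soda
  2   | nurse | gardening | hamster | coffee
  3   | pilot | painting | dog | juice
  4   | writer | reading | rabbit | tea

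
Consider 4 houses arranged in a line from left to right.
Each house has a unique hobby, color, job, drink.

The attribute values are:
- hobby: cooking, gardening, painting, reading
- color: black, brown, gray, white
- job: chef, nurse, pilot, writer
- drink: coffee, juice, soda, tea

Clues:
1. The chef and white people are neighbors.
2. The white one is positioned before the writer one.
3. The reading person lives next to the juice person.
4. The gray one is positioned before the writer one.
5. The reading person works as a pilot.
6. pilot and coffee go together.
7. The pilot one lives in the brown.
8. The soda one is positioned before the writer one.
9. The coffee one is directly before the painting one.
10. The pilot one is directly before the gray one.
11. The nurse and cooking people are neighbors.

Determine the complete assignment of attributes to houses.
Solution:

House | Hobby | Color | Job | Drink
-----------------------------------
  1   | reading | brown | pilot | coffee
  2   | painting | gray | chef | juice
  3   | gardening | white | nurse | soda
  4   | cooking | black | writer | tea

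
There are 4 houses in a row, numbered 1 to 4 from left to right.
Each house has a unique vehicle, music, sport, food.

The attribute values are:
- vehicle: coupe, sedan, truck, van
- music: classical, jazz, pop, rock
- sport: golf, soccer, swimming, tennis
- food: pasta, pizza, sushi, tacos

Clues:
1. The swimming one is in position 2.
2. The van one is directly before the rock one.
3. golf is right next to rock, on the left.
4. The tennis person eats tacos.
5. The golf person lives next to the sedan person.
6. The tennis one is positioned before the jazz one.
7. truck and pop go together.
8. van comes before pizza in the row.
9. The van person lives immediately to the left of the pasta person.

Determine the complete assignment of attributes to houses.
Solution:

House | Vehicle | Music | Sport | Food
--------------------------------------
  1   | van | classical | golf | sushi
  2   | sedan | rock | swimming | pasta
  3   | truck | pop | tennis | tacos
  4   | coupe | jazz | soccer | pizza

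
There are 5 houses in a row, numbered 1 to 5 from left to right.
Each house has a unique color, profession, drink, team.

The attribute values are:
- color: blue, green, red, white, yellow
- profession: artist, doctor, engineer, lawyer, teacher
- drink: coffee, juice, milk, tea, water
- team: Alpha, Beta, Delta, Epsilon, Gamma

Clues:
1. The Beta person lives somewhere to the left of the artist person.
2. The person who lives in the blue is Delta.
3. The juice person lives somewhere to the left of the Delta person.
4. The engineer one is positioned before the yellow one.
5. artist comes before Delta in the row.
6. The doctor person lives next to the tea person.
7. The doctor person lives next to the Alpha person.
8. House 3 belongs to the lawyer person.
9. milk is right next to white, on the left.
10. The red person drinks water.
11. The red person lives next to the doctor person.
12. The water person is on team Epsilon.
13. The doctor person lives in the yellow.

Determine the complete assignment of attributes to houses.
Solution:

House | Color | Profession | Drink | Team
-----------------------------------------
  1   | red | engineer | water | Epsilon
  2   | yellow | doctor | milk | Beta
  3   | white | lawyer | tea | Alpha
  4   | green | artist | juice | Gamma
  5   | blue | teacher | coffee | Delta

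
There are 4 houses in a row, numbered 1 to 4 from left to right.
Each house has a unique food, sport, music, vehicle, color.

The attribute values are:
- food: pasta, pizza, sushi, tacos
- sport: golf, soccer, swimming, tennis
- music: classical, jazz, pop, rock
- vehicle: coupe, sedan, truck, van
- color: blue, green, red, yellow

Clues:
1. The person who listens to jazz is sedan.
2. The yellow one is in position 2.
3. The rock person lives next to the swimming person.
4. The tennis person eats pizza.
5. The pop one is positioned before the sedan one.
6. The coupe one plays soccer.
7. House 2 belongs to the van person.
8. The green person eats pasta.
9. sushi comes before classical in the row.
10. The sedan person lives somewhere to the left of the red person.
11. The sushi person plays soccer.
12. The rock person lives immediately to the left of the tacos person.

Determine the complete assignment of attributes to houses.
Solution:

House | Food | Sport | Music | Vehicle | Color
----------------------------------------------
  1   | sushi | soccer | rock | coupe | blue
  2   | tacos | swimming | pop | van | yellow
  3   | pasta | golf | jazz | sedan | green
  4   | pizza | tennis | classical | truck | red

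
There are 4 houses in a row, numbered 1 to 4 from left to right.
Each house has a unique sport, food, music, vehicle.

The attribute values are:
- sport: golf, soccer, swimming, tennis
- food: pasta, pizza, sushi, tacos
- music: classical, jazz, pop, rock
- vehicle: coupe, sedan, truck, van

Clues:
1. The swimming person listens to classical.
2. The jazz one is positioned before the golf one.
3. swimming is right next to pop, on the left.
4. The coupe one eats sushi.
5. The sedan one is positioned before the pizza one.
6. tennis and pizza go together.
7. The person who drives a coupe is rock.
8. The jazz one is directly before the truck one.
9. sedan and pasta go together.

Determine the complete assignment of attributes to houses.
Solution:

House | Sport | Food | Music | Vehicle
--------------------------------------
  1   | soccer | pasta | jazz | sedan
  2   | swimming | tacos | classical | truck
  3   | tennis | pizza | pop | van
  4   | golf | sushi | rock | coupe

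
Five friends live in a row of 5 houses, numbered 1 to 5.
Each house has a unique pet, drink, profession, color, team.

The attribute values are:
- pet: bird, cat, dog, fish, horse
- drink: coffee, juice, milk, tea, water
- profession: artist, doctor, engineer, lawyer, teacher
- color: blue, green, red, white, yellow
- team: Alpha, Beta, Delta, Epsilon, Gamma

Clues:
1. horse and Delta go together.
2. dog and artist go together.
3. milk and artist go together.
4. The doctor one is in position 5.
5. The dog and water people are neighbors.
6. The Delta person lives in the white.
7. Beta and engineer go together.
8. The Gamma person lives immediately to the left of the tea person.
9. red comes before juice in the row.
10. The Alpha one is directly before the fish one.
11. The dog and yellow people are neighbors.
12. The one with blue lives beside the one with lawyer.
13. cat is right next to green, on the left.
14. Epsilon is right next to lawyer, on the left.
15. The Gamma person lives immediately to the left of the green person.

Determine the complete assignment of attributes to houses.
Solution:

House | Pet | Drink | Profession | Color | Team
-----------------------------------------------
  1   | dog | milk | artist | blue | Epsilon
  2   | cat | water | lawyer | yellow | Gamma
  3   | bird | tea | teacher | green | Alpha
  4   | fish | coffee | engineer | red | Beta
  5   | horse | juice | doctor | white | Delta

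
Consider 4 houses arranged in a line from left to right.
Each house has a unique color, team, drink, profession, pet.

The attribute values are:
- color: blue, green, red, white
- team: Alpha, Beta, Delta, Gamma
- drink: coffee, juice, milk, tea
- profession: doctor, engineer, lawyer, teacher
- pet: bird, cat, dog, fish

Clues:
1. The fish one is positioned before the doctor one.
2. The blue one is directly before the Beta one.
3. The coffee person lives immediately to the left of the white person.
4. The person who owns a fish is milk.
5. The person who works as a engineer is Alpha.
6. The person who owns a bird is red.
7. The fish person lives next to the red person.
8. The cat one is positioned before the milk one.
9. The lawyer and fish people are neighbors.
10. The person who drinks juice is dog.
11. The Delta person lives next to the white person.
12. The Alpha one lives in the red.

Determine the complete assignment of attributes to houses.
Solution:

House | Color | Team | Drink | Profession | Pet
-----------------------------------------------
  1   | blue | Delta | coffee | lawyer | cat
  2   | white | Beta | milk | teacher | fish
  3   | red | Alpha | tea | engineer | bird
  4   | green | Gamma | juice | doctor | dog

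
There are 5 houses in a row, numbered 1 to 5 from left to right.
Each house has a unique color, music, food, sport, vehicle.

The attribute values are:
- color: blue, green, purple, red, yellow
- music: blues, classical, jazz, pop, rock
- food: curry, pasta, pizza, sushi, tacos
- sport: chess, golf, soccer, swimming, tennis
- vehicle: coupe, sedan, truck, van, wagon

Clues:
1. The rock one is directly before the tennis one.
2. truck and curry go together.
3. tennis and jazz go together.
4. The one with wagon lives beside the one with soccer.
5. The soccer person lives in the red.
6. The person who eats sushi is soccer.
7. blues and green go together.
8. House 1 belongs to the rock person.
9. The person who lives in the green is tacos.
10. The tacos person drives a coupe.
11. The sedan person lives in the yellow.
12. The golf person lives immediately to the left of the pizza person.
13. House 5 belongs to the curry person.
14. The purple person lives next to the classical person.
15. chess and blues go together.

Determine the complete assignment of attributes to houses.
Solution:

House | Color | Music | Food | Sport | Vehicle
----------------------------------------------
  1   | yellow | rock | pasta | golf | sedan
  2   | purple | jazz | pizza | tennis | wagon
  3   | red | classical | sushi | soccer | van
  4   | green | blues | tacos | chess | coupe
  5   | blue | pop | curry | swimming | truck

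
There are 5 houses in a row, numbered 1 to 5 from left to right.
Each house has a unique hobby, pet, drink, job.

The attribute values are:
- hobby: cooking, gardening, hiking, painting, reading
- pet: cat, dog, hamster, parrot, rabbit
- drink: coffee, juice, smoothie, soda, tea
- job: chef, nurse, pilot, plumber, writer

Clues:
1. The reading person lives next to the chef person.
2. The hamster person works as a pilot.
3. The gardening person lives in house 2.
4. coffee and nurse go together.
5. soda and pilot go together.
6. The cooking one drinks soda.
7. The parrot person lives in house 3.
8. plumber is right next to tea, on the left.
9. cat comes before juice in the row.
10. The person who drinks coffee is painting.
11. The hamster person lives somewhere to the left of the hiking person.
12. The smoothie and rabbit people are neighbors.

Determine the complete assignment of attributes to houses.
Solution:

House | Hobby | Pet | Drink | Job
---------------------------------
  1   | reading | cat | smoothie | plumber
  2   | gardening | rabbit | tea | chef
  3   | painting | parrot | coffee | nurse
  4   | cooking | hamster | soda | pilot
  5   | hiking | dog | juice | writer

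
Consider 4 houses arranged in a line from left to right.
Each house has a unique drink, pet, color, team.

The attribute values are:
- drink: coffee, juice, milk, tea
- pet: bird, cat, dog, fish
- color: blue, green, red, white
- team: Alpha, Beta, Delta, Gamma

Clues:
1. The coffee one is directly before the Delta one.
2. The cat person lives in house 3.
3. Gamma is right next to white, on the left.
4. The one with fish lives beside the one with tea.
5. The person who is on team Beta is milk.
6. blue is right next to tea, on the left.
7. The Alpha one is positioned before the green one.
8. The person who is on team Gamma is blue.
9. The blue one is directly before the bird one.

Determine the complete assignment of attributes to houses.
Solution:

House | Drink | Pet | Color | Team
----------------------------------
  1   | coffee | fish | blue | Gamma
  2   | tea | bird | white | Delta
  3   | juice | cat | red | Alpha
  4   | milk | dog | green | Beta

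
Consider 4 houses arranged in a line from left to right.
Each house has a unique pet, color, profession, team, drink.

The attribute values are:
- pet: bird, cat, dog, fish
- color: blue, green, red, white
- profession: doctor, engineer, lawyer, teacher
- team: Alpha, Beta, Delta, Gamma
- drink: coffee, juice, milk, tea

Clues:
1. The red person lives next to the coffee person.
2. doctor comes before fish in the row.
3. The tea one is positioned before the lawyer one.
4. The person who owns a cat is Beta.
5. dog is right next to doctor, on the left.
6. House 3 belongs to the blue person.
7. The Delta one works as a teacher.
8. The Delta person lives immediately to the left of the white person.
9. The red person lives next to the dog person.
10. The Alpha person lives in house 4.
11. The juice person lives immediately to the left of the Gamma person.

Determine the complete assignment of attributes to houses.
Solution:

House | Pet | Color | Profession | Team | Drink
-----------------------------------------------
  1   | bird | red | teacher | Delta | juice
  2   | dog | white | engineer | Gamma | coffee
  3   | cat | blue | doctor | Beta | tea
  4   | fish | green | lawyer | Alpha | milk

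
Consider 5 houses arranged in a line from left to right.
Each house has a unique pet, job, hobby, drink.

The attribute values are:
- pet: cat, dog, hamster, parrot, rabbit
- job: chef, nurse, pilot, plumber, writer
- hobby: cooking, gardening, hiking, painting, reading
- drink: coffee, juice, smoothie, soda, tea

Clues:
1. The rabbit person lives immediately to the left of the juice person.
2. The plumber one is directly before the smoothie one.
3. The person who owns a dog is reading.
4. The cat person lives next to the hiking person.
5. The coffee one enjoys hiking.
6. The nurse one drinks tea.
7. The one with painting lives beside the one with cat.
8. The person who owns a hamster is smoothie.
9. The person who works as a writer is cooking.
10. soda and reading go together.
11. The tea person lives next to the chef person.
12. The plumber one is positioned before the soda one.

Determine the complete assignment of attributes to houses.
Solution:

House | Pet | Job | Hobby | Drink
---------------------------------
  1   | rabbit | nurse | painting | tea
  2   | cat | chef | gardening | juice
  3   | parrot | plumber | hiking | coffee
  4   | hamster | writer | cooking | smoothie
  5   | dog | pilot | reading | soda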